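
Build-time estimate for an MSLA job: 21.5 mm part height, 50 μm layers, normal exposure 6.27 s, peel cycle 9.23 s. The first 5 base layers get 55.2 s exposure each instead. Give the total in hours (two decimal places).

Layer count = ceil(21.5 / 0.05) = 430.
Burn-in layers = 5 × (55.2 + 9.23), so 322.15 s.
Regular layers = 425 × (6.27 + 9.23), so 6587.5 s.
Sum: 322.15 + 6587.5 = 6909.65 s → 1.92 hours.

1.92 hours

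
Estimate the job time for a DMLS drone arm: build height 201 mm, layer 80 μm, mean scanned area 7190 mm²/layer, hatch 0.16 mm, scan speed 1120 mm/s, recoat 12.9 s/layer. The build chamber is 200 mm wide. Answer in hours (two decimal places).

Layer count = ceil(201 / 0.08) = 2513.
Hatch length per layer: 7190 / 0.16 → 44937.5 mm.
Per-layer scan time = 44937.5 / 1120 = 40.1228 s.
Layer cycle = 40.1228 + 12.9, so 53.0228 s.
Build time = 2513 × 53.0228 = 133246.2964 s = 37.01 hours.

37.01 hours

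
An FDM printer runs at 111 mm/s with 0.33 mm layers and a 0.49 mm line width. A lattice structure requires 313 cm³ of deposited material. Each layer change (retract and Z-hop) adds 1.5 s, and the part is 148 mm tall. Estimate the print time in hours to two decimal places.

5.03 hours

Line area = 0.33 × 0.49 = 0.1617 mm².
Toolpath length = 313 cm³ / 0.1617 mm² = 313000 / 0.1617 = 1935683.4 mm.
Extrusion time: 1935683.4 / 111 → 17438.6 s.
Layers = ⌈148/0.33⌉ = 449.
Layer-change overhead = 449 × 1.5 = 673.5 s.
Altogether 17438.6 + 673.5 = 18112.1 s, i.e. 5.03 hours.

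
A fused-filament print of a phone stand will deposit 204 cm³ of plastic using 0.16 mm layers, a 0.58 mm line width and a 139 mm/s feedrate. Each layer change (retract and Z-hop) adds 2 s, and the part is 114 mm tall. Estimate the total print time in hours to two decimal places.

Line area: 0.16 × 0.58 → 0.0928 mm².
Toolpath length = 204 cm³ / 0.0928 mm² = 204000 / 0.0928 = 2198275.9 mm.
Time extruding = 2198275.9 / 139 = 15814.9 s.
Layer count = ceil(114 / 0.16) = 713.
Layer-change overhead = 713 × 2, so 1426 s.
Altogether 15814.9 + 1426 = 17240.9 s, i.e. 4.79 hours.

4.79 hours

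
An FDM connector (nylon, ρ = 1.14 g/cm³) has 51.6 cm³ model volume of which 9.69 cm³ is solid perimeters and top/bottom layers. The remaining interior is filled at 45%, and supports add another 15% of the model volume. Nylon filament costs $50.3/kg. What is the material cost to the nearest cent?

$2.08

Interior volume = 51.6 − 9.69 = 41.91 cm³.
Infill deposited: 0.45 × 41.91 → 18.8595 cm³.
Support = 0.15 × 51.6 = 7.74 cm³.
Deposited volume = 9.69 + 18.8595 + 7.74, so 36.2895 cm³.
Mass: 36.2895 × 1.14 → 41.37003 g.
Cost = 41.37003 g / 1000 × $50.3/kg = $2.08.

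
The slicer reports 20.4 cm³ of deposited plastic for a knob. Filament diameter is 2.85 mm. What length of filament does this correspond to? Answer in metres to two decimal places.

Filament cross-section = π × (2.85/2)² = 6.3794 mm².
L = 20400 mm³ / 6.3794 mm² = 3197.79 mm, i.e. 3.20 m.

3.20 m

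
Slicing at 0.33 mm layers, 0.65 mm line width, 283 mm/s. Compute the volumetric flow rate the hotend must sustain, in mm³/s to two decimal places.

Extrusion cross-section: 0.33 × 0.65 → 0.2145 mm².
Q = v·A = 283 × 0.2145 = 60.70 mm³/s.

60.70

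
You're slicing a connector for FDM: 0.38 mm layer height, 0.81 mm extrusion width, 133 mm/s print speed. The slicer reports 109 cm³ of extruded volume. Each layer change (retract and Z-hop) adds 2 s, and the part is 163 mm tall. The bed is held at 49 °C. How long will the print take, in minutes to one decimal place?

58.7 minutes

Extrusion cross-section = 0.38 × 0.81 = 0.3078 mm².
Total extruded path = 109000/0.3078 = 354126.1 mm.
Print-move time = 354126.1 / 133, so 2662.6 s.
Layers = ⌈163/0.38⌉ = 429.
Non-print overhead: 429 × 2 → 858 s.
Total = 2662.6 + 858 = 3520.6 s = 58.7 minutes.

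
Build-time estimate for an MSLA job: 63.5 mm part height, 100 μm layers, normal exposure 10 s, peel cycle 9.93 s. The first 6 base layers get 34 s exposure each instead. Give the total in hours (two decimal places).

Layer count = ceil(63.5 / 0.1) = 635.
Burn-in layers: 6 × (34 + 9.93) → 263.58 s.
Regular layers: 629 × (10 + 9.93) → 12535.97 s.
Total = 263.58 + 12535.97 = 12799.55 s = 3.56 hours.

3.56 hours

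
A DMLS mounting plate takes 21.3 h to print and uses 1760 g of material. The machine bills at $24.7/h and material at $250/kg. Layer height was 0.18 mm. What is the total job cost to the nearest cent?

Time charge: 24.7 × 21.3 → $526.11.
Feedstock cost = 250 × 1760/1000, so $440.00.
Job cost: 526.11 + 440.00 = $966.11.

$966.11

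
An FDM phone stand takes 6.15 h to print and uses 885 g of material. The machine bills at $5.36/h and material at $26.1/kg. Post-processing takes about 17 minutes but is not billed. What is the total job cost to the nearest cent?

$56.06

Machine-time cost = 5.36 × 6.15, so $32.964.
Feedstock cost: 26.1 × 885/1000 → $23.0985.
Job cost: 32.964 + 23.0985 = 56.0625 ≈ $56.06.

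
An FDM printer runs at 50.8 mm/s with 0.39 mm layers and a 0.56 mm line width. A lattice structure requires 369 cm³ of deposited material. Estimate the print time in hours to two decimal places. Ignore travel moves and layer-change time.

Line area = 0.39 × 0.56 = 0.2184 mm².
Path length: 369000 mm³ / 0.2184 mm² → 1689560.4 mm.
Print-move time = 1689560.4 / 50.8 = 33259.1 s.
33259.1 s = 9.24 hours.

9.24 hours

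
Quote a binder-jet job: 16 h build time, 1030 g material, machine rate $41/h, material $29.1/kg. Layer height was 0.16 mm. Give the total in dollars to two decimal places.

$685.97

Machine cost = 41 × 16, so $656.00.
Material cost = 29.1 × 1030/1000 = $29.973.
Total = 656.00 + 29.973 = 685.973 ≈ $685.97.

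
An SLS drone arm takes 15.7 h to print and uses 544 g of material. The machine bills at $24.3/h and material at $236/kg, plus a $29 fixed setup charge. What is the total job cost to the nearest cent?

$538.89

Machine-time cost = 24.3 × 15.7 = $381.51.
Material cost: 236 × 544/1000 → $128.384.
Total = 381.51 + 128.384 + 29 = 538.894 ≈ $538.89.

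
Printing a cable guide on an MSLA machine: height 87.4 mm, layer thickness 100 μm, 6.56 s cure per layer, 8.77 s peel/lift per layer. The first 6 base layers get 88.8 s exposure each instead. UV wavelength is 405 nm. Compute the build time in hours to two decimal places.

3.86 hours

Number of layers: 87.4 / 0.1 → 874 (rounded up).
Base layers: 6 × (88.8 + 8.77) → 585.42 s.
Normal layers = 868 × (6.56 + 8.77) = 13306.44 s.
Total = 585.42 + 13306.44 = 13891.86 s = 3.86 hours.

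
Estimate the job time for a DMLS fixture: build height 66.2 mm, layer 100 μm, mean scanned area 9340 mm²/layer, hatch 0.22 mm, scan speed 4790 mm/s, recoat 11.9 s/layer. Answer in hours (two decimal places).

3.82 hours

Number of layers: 66.2 / 0.1 → 662 (rounded up).
Per-layer scan distance = 9340 / 0.22, so 42454.5 mm.
Scan time per layer = 42454.5 / 4790 = 8.8632 s.
Per-layer time = 8.8632 + 11.9 = 20.7632 s.
662 layers × 20.7632 s/layer = 13745.2384 s, i.e. 3.82 hours.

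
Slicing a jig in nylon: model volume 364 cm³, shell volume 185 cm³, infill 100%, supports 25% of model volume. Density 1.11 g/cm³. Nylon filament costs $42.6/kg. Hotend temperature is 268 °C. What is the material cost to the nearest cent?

$21.52

Interior volume = 364 − 185, so 179 cm³.
Infill deposited: 1.00 × 179 → 179 cm³.
Support = 0.25 × 364 = 91 cm³.
Total extruded: 185 + 179 + 91 → 455 cm³.
Mass = 455 × 1.11, so 505.05 g.
Cost = 505.05 g / 1000 × $42.6/kg = $21.52.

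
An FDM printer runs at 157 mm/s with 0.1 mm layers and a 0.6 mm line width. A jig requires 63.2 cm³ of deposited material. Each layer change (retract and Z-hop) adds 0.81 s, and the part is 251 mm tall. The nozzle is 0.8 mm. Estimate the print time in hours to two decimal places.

Line area = 0.1 × 0.6, so 0.06 mm².
Toolpath length = 63.2 cm³ / 0.06 mm² = 63200 / 0.06 = 1053333.3 mm.
Print-move time: 1053333.3 / 157 → 6709.1 s.
Layers = ⌈251/0.1⌉ = 2510.
Non-print overhead = 2510 × 0.81, so 2033.1 s.
Total = 6709.1 + 2033.1 = 8742.2 s = 2.43 hours.

2.43 hours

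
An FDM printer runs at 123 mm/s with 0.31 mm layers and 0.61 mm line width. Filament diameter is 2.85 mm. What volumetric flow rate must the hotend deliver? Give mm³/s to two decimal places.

A = 0.31 × 0.61, so 0.1891 mm².
Volumetric flow = 123 × 0.1891 = 23.26 mm³/s.

23.26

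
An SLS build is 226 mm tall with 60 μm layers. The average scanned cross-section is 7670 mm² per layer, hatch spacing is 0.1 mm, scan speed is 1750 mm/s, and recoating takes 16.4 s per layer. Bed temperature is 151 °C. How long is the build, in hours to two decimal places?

Number of layers: 226 / 0.06 → 3767 (rounded up).
Scan path per layer: 7670 / 0.1 → 76700 mm.
Scan time per layer = 76700 / 1750 = 43.8286 s.
Time per layer = 43.8286 + 16.4, so 60.2286 s.
Total: 3767 × 60.2286 s = 226881.1362 s → 63.02 hours.

63.02 hours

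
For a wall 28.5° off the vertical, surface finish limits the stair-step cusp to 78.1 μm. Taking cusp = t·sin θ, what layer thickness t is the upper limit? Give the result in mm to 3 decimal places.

0.164 mm

t = h_c / sin θ = 0.0781 / 0.4772 = 0.164 mm.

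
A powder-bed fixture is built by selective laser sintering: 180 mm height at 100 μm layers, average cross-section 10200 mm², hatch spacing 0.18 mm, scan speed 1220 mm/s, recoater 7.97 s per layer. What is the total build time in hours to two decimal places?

27.21 hours

Layer count = ceil(180 / 0.1) = 1800.
Scan path per layer = 10200 / 0.18 = 56666.7 mm.
Laser time per layer: 56666.7 / 1220 → 46.4481 s.
Time per layer = 46.4481 + 7.97, so 54.4181 s.
Total: 1800 × 54.4181 s = 97952.58 s → 27.21 hours.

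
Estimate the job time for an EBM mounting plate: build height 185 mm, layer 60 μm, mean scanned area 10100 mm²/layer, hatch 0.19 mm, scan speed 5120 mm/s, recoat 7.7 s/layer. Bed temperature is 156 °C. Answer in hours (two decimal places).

Layer count = ceil(185 / 0.06) = 3084.
Scan path per layer = 10100 / 0.19 = 53157.9 mm.
Beam time per layer: 53157.9 / 5120 → 10.3824 s.
Per-layer time = 10.3824 + 7.7 = 18.0824 s.
Total: 3084 × 18.0824 s = 55766.1216 s → 15.49 hours.

15.49 hours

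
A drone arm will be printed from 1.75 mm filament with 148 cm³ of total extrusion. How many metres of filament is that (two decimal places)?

Filament cross-section = π × (1.75/2)² = 2.4053 mm².
L = 148000 mm³ / 2.4053 mm² = 61530.79 mm, i.e. 61.53 m.

61.53 m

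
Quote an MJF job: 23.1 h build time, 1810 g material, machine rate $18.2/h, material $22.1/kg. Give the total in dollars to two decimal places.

$460.42

Machine-time cost = 18.2 × 23.1 = $420.42.
Feedstock cost = 22.1 × 1810/1000, so $40.001.
Total = 420.42 + 40.001 = 460.421 ≈ $460.42.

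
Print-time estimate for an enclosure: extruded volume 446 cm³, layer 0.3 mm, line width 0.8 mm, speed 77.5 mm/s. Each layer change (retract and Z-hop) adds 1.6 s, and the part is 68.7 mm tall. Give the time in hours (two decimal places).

6.76 hours

Line area = 0.3 × 0.8 = 0.24 mm².
Total extruded path = 446000/0.24 = 1858333.3 mm.
Print-move time = 1858333.3 / 77.5, so 23978.5 s.
Layers = ⌈68.7/0.3⌉ = 229.
Z-hop total = 229 × 1.6 = 366.4 s.
Total = 23978.5 + 366.4 = 24344.9 s = 6.76 hours.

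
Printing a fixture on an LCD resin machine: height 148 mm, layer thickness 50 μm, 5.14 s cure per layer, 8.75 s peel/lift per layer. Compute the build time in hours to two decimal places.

Layers = ⌈148/0.05⌉ = 2960.
Each layer takes = 5.14 + 8.75 = 13.89 s.
Build time: 2960 × 13.89 s = 41114.4 s, i.e. 11.42 hours.

11.42 hours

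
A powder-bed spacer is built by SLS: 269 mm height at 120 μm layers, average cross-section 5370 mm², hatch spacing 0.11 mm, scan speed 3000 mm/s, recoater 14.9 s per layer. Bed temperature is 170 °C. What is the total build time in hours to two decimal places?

19.41 hours

Number of layers: 269 / 0.12 → 2242 (rounded up).
Per-layer scan distance = 5370 / 0.11, so 48818.2 mm.
Scan time per layer = 48818.2 / 3000, so 16.2727 s.
Per-layer time = 16.2727 + 14.9, so 31.1727 s.
Total: 2242 × 31.1727 s = 69889.1934 s → 19.41 hours.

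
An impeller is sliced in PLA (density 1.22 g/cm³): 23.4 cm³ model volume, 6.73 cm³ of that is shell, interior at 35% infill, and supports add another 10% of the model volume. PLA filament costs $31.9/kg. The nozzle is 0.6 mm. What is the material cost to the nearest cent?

$0.58

Infill region = 23.4 − 6.73, so 16.67 cm³.
Deposited infill = 0.35 × 16.67, so 5.8345 cm³.
Support = 0.10 × 23.4 = 2.34 cm³.
Total printed volume = 6.73 + 5.8345 + 2.34, so 14.9045 cm³.
Mass = 14.9045 × 1.22 = 18.18349 g.
Cost = 18.18349 g / 1000 × $31.9/kg = $0.58.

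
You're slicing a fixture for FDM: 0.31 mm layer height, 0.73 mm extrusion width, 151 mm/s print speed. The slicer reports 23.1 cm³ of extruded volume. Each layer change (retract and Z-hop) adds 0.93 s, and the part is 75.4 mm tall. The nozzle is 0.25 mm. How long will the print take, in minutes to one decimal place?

Extrusion cross-section = 0.31 × 0.73, so 0.2263 mm².
Total extruded path = 23100/0.2263 = 102076.9 mm.
Print-move time = 102076.9 / 151, so 676 s.
Layer count = ceil(75.4 / 0.31) = 244.
Layer-change overhead = 244 × 0.93, so 226.92 s.
Total = 676 + 226.92 = 902.92 s = 15.0 minutes.

15.0 minutes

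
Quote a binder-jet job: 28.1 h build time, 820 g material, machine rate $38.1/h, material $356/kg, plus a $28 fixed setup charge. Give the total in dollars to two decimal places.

Machine-time cost: 38.1 × 28.1 → $1070.61.
Feedstock cost = 356 × 820/1000 = $291.92.
Adding setup: 1070.61 + 291.92 + 28 → $1390.53.

$1390.53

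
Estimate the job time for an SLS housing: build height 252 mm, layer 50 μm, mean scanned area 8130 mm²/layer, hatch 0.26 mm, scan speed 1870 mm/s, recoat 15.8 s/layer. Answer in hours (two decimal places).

Layers = ⌈252/0.05⌉ = 5040.
Hatch length per layer = 8130 / 0.26 = 31269.2 mm.
Scan time per layer = 31269.2 / 1870 = 16.7215 s.
Layer cycle: 16.7215 + 15.8 → 32.5215 s.
Build time = 5040 × 32.5215 = 163908.36 s = 45.53 hours.

45.53 hours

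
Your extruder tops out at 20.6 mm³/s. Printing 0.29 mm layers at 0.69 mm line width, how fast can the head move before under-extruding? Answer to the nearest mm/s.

Bead cross-section = 0.29 × 0.69 = 0.2001 mm².
Max speed = 20.6 / 0.2001 = 102.95 ≈ 103 mm/s.

103 mm/s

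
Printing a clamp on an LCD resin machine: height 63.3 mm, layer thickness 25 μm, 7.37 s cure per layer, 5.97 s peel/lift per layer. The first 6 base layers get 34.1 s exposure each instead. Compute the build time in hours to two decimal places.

Layer count = ceil(63.3 / 0.025) = 2532.
Burn-in layers: 6 × (34.1 + 5.97) → 240.42 s.
Normal layers: 2526 × (7.37 + 5.97) → 33696.84 s.
Total = 240.42 + 33696.84 = 33937.26 s = 9.43 hours.

9.43 hours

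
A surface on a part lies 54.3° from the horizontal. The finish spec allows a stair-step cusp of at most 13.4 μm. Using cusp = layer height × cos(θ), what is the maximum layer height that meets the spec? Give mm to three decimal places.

cos(54.3°) = 0.5835; t_max = 0.0134/0.5835 = 0.023 mm.

0.023 mm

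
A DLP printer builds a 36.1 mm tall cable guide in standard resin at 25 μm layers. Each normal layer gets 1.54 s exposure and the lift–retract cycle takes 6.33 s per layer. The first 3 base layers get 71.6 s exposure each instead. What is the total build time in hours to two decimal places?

3.22 hours

Layer count = ceil(36.1 / 0.025) = 1444.
Bottom layers = 3 × (71.6 + 6.33) = 233.79 s.
Regular layers = 1441 × (1.54 + 6.33), so 11340.67 s.
Sum: 233.79 + 11340.67 = 11574.46 s → 3.22 hours.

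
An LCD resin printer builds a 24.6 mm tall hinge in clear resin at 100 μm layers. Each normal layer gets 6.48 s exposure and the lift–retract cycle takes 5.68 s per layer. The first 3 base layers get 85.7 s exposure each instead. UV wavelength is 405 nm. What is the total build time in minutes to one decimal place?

53.8 minutes

Number of layers: 24.6 / 0.1 → 246 (rounded up).
Bottom layers = 3 × (85.7 + 5.68) = 274.14 s.
Remaining layers: 243 × (6.48 + 5.68) → 2954.88 s.
Total = 274.14 + 2954.88 = 3229.02 s = 53.8 minutes.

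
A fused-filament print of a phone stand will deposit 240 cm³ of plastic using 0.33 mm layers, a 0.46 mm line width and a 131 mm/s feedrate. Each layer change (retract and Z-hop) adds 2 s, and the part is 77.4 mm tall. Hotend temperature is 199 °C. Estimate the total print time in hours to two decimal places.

3.48 hours

Bead cross-section = 0.33 × 0.46, so 0.1518 mm².
Total extruded path = 240000/0.1518 = 1581027.7 mm.
Extrusion time = 1581027.7 / 131 = 12068.9 s.
Number of layers: 77.4 / 0.33 → 235 (rounded up).
Z-hop total = 235 × 2, so 470 s.
Total = 12068.9 + 470 = 12538.9 s = 3.48 hours.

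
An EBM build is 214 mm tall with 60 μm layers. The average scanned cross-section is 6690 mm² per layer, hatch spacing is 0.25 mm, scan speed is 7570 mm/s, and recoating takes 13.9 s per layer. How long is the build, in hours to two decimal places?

17.28 hours

Number of layers: 214 / 0.06 → 3567 (rounded up).
Scan path per layer = 6690 / 0.25 = 26760 mm.
Scan time per layer: 26760 / 7570 → 3.535 s.
Time per layer = 3.535 + 13.9, so 17.435 s.
Total: 3567 × 17.435 s = 62190.645 s → 17.28 hours.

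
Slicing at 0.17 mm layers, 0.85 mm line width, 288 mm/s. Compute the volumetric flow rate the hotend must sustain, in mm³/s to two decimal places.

41.62

A: 0.17 × 0.85 → 0.1445 mm².
Volumetric flow = 288 × 0.1445 = 41.62 mm³/s.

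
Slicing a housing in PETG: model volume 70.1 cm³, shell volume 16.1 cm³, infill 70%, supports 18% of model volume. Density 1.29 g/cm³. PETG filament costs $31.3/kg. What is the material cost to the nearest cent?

Infill region: 70.1 − 16.1 → 54 cm³.
Deposited infill = 0.70 × 54 = 37.8 cm³.
Support: 0.18 × 70.1 → 12.618 cm³.
Total extruded: 16.1 + 37.8 + 12.618 → 66.518 cm³.
Mass: 66.518 × 1.29 → 85.80822 g.
Cost = 85.80822 g / 1000 × $31.3/kg = $2.69.

$2.69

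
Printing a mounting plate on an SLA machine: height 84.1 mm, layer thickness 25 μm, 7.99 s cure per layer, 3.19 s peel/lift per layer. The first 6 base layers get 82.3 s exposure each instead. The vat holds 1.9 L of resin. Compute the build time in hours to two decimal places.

10.57 hours

Layers = ⌈84.1/0.025⌉ = 3364.
Bottom layers: 6 × (82.3 + 3.19) → 512.94 s.
Remaining layers: 3358 × (7.99 + 3.19) → 37542.44 s.
Total = 512.94 + 37542.44 = 38055.38 s = 10.57 hours.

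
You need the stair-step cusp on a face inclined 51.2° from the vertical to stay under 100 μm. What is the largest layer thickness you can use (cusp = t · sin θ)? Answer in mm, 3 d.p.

Layer height = cusp / sin(51.2°) = 0.1 / 0.7793 = 0.128 mm.

0.128 mm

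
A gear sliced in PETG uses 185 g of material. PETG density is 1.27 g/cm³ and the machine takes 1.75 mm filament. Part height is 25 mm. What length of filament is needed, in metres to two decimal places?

Extruded volume: 185/1.27 = 145.6693 cm³ (145669.3 mm³).
Filament cross-section = π × (1.75/2)² = 2.4053 mm².
L = V/A = 145669.3/2.4053 = 60561.8 mm → 60.56 m.

60.56 m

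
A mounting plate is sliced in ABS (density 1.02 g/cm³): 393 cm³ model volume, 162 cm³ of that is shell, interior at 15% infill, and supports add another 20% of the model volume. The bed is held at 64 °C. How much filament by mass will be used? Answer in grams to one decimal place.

280.8 g

Interior volume = 393 − 162, so 231 cm³.
Infill volume: 0.15 × 231 → 34.65 cm³.
Support = 0.20 × 393 = 78.6 cm³.
Total printed volume = 162 + 34.65 + 78.6 = 275.25 cm³.
Mass = 275.25 × 1.02 = 280.755 g.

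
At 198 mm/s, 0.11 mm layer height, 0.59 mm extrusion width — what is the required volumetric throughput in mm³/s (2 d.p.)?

12.85

Bead cross-section = 0.11 × 0.59 = 0.0649 mm².
Q = v·A = 198 × 0.0649 = 12.85 mm³/s.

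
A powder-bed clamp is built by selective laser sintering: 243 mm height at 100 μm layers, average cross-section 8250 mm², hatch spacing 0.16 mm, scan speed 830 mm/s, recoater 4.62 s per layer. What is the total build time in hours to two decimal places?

Layer count = ceil(243 / 0.1) = 2430.
Scan path per layer = 8250 / 0.16 = 51562.5 mm.
Scan time per layer = 51562.5 / 830 = 62.1235 s.
Time per layer = 62.1235 + 4.62 = 66.7435 s.
2430 layers × 66.7435 s/layer = 162186.705 s, i.e. 45.05 hours.

45.05 hours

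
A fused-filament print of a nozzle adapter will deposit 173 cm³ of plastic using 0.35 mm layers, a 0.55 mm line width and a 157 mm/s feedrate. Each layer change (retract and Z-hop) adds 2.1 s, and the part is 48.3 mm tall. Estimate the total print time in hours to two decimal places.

1.67 hours

Bead cross-section: 0.35 × 0.55 → 0.1925 mm².
Toolpath length = 173 cm³ / 0.1925 mm² = 173000 / 0.1925 = 898701.3 mm.
Extrusion time = 898701.3 / 157, so 5724.2 s.
Layer count = ceil(48.3 / 0.35) = 138.
Z-hop total = 138 × 2.1, so 289.8 s.
Altogether 5724.2 + 289.8 = 6014 s, i.e. 1.67 hours.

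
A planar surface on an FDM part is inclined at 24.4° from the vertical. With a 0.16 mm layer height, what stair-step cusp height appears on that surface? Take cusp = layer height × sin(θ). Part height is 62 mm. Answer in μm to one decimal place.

Cusp = layer height × sin(24.4°) = 0.16 × 0.4131 = 0.066096 mm = 66.1 μm.

66.1 μm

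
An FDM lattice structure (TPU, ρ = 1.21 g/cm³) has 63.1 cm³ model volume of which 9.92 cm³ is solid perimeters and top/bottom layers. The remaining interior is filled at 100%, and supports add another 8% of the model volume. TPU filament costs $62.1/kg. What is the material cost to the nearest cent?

Infill region = 63.1 − 9.92, so 53.18 cm³.
Infill volume: 1.00 × 53.18 → 53.18 cm³.
Support = 0.08 × 63.1 = 5.048 cm³.
Deposited volume = 9.92 + 53.18 + 5.048, so 68.148 cm³.
Mass = 68.148 × 1.21, so 82.45908 g.
At $62.1/kg: 82.45908/1000 × 62.1 = $5.12.

$5.12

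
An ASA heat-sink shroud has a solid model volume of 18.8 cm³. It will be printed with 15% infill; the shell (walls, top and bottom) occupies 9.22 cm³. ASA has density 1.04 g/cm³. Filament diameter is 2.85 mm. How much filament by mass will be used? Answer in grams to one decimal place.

Volume inside the shell = 18.8 − 9.22 = 9.58 cm³.
Infill volume = 0.15 × 9.58, so 1.437 cm³.
Total printed volume: 9.22 + 1.437 → 10.657 cm³.
Mass = 10.657 × 1.04, so 11.08328 g.

11.1 g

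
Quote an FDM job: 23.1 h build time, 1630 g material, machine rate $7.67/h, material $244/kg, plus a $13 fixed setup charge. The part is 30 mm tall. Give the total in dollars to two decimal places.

$587.90

Machine cost: 7.67 × 23.1 → $177.177.
Feedstock cost: 244 × 1630/1000 → $397.72.
Adding setup: 177.177 + 397.72 + 13 → 587.897 ≈ $587.90.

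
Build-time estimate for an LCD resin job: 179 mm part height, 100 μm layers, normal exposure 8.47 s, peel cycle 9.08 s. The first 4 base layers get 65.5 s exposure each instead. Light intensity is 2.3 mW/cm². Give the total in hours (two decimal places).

Layer count = ceil(179 / 0.1) = 1790.
Base layers = 4 × (65.5 + 9.08) = 298.32 s.
Regular layers = 1786 × (8.47 + 9.08) = 31344.3 s.
Total = 298.32 + 31344.3 = 31642.62 s = 8.79 hours.

8.79 hours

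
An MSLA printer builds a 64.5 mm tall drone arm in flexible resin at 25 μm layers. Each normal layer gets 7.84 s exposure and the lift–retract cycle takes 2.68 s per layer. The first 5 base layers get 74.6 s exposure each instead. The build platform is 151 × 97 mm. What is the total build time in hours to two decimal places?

7.63 hours

Number of layers: 64.5 / 0.025 → 2580 (rounded up).
Burn-in layers = 5 × (74.6 + 2.68) = 386.4 s.
Remaining layers = 2575 × (7.84 + 2.68) = 27089 s.
Sum: 386.4 + 27089 = 27475.4 s → 7.63 hours.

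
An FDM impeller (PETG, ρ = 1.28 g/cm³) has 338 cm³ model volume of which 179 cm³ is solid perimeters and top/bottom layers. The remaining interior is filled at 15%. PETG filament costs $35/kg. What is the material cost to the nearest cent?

Volume inside the shell = 338 − 179 = 159 cm³.
Infill deposited = 0.15 × 159, so 23.85 cm³.
Total extruded = 179 + 23.85 = 202.85 cm³.
Mass = 202.85 × 1.28 = 259.648 g.
At $35/kg: 259.648/1000 × 35 = $9.09.

$9.09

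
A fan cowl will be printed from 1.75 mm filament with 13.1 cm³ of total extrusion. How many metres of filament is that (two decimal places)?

5.45 m

Filament cross-section = π × (1.75/2)² = 2.4053 mm².
L = 13100 mm³ / 2.4053 mm² = 5446.31 mm, i.e. 5.45 m.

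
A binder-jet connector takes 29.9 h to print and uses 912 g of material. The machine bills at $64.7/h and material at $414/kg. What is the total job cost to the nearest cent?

$2312.10

Machine cost = 64.7 × 29.9, so $1934.53.
Material charge = 414 × 912/1000 = $377.568.
Job cost: 1934.53 + 377.568 = 2312.098 ≈ $2312.10.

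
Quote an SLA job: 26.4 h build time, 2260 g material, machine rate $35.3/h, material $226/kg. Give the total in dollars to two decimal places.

Machine-time cost = 35.3 × 26.4, so $931.92.
Material charge = 226 × 2260/1000 = $510.76.
Total = 931.92 + 510.76 = $1442.68.

$1442.68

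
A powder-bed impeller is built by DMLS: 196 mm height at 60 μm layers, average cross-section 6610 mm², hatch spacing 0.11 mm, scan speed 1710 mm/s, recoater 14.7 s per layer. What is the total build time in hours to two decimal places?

45.23 hours

Layers = ⌈196/0.06⌉ = 3267.
Per-layer scan distance: 6610 / 0.11 → 60090.9 mm.
Laser time per layer: 60090.9 / 1710 → 35.1409 s.
Per-layer time = 35.1409 + 14.7 = 49.8409 s.
3267 layers × 49.8409 s/layer = 162830.2203 s, i.e. 45.23 hours.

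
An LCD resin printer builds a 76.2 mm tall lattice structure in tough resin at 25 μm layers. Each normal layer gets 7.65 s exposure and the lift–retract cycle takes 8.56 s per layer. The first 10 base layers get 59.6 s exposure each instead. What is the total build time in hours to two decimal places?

Layer count = ceil(76.2 / 0.025) = 3048.
Base layers = 10 × (59.6 + 8.56) = 681.6 s.
Regular layers: 3038 × (7.65 + 8.56) → 49245.98 s.
Total = 681.6 + 49245.98 = 49927.58 s = 13.87 hours.

13.87 hours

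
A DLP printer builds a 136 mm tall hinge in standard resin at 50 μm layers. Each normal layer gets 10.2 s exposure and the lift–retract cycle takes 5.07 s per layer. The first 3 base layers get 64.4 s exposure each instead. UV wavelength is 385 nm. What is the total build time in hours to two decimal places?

11.58 hours

Layer count = ceil(136 / 0.05) = 2720.
Burn-in layers: 3 × (64.4 + 5.07) → 208.41 s.
Remaining layers = 2717 × (10.2 + 5.07) = 41488.59 s.
Total = 208.41 + 41488.59 = 41697 s = 11.58 hours.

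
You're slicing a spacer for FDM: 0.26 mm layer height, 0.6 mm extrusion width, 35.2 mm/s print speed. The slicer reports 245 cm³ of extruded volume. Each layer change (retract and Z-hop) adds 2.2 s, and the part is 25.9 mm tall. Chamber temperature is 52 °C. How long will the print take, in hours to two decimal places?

12.45 hours

Line area = 0.26 × 0.6 = 0.156 mm².
Path length: 245000 mm³ / 0.156 mm² → 1570512.8 mm.
Print-move time = 1570512.8 / 35.2 = 44616.8 s.
Layers = ⌈25.9/0.26⌉ = 100.
Z-hop total: 100 × 2.2 → 220 s.
Altogether 44616.8 + 220 = 44836.8 s, i.e. 12.45 hours.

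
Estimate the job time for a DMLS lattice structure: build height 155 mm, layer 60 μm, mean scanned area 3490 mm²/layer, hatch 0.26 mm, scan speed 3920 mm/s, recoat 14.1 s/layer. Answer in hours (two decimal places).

Layer count = ceil(155 / 0.06) = 2584.
Scan path per layer: 3490 / 0.26 → 13423.1 mm.
Per-layer scan time = 13423.1 / 3920 = 3.4243 s.
Time per layer: 3.4243 + 14.1 → 17.5243 s.
Total: 2584 × 17.5243 s = 45282.7912 s → 12.58 hours.

12.58 hours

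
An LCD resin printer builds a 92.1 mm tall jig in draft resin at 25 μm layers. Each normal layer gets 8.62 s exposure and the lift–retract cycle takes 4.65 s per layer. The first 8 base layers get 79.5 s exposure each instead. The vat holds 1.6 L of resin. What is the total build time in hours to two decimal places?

13.74 hours

Layers = ⌈92.1/0.025⌉ = 3684.
Bottom layers: 8 × (79.5 + 4.65) → 673.2 s.
Regular layers = 3676 × (8.62 + 4.65), so 48780.52 s.
Sum: 673.2 + 48780.52 = 49453.72 s → 13.74 hours.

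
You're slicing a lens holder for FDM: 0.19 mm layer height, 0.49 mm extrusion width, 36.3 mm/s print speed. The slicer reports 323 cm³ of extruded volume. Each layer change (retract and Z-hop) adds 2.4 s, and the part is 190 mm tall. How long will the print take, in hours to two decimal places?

Extrusion cross-section = 0.19 × 0.49, so 0.0931 mm².
Path length: 323000 mm³ / 0.0931 mm² → 3469387.8 mm.
Print-move time = 3469387.8 / 36.3, so 95575.4 s.
Number of layers: 190 / 0.19 → 1000 (rounded up).
Z-hop total: 1000 × 2.4 → 2400 s.
Altogether 95575.4 + 2400 = 97975.4 s, i.e. 27.22 hours.

27.22 hours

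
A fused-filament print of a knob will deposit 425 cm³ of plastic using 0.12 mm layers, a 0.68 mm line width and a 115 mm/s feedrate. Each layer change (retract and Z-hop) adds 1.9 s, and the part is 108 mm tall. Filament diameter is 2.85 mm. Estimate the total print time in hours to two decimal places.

Bead cross-section = 0.12 × 0.68 = 0.0816 mm².
Toolpath length = 425 cm³ / 0.0816 mm² = 425000 / 0.0816 = 5208333.3 mm.
Print-move time = 5208333.3 / 115, so 45289.9 s.
Number of layers: 108 / 0.12 → 900 (rounded up).
Non-print overhead = 900 × 1.9, so 1710 s.
Total = 45289.9 + 1710 = 46999.9 s = 13.06 hours.

13.06 hours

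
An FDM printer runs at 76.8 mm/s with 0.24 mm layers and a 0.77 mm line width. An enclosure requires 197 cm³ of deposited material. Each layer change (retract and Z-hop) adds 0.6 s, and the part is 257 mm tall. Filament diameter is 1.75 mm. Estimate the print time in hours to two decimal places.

Bead cross-section = 0.24 × 0.77, so 0.1848 mm².
Toolpath length = 197 cm³ / 0.1848 mm² = 197000 / 0.1848 = 1066017.3 mm.
Print-move time = 1066017.3 / 76.8, so 13880.4 s.
Number of layers: 257 / 0.24 → 1071 (rounded up).
Layer-change overhead = 1071 × 0.6 = 642.6 s.
Altogether 13880.4 + 642.6 = 14523 s, i.e. 4.03 hours.

4.03 hours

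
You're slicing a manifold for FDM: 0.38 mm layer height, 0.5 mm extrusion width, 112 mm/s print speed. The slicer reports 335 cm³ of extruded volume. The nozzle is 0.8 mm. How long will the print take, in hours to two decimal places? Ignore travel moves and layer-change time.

Bead cross-section = 0.38 × 0.5, so 0.19 mm².
Toolpath length = 335 cm³ / 0.19 mm² = 335000 / 0.19 = 1763157.9 mm.
Print-move time = 1763157.9 / 112, so 15742.5 s.
That's 15742.5 s → 4.37 hours.

4.37 hours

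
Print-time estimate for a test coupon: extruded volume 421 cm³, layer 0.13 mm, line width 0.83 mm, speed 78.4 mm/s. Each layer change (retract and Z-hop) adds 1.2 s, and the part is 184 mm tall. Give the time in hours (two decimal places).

14.30 hours

Extrusion cross-section: 0.13 × 0.83 → 0.1079 mm².
Total extruded path = 421000/0.1079 = 3901760.9 mm.
Time extruding = 3901760.9 / 78.4 = 49767.4 s.
Layers = ⌈184/0.13⌉ = 1416.
Layer-change overhead = 1416 × 1.2 = 1699.2 s.
Altogether 49767.4 + 1699.2 = 51466.6 s, i.e. 14.30 hours.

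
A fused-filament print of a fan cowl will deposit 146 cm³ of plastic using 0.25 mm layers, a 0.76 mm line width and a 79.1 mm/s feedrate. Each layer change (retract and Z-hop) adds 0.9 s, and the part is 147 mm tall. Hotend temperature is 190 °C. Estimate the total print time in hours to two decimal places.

Line area = 0.25 × 0.76, so 0.19 mm².
Path length: 146000 mm³ / 0.19 mm² → 768421.1 mm.
Print-move time: 768421.1 / 79.1 → 9714.6 s.
Number of layers: 147 / 0.25 → 588 (rounded up).
Non-print overhead: 588 × 0.9 → 529.2 s.
Total = 9714.6 + 529.2 = 10243.8 s = 2.85 hours.

2.85 hours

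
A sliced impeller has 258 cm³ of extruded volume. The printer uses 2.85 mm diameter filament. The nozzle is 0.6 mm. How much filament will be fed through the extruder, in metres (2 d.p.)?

40.44 m

A = π r² = π × 1.425² = 6.3794 mm².
Length = 258 cm³ / 6.3794 mm² = 258000 / 6.3794 = 40442.67 mm = 40.44 m.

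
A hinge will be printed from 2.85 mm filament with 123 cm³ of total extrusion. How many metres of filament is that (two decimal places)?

A = π r² = π × 1.425² = 6.3794 mm².
L = 123000 mm³ / 6.3794 mm² = 19280.81 mm, i.e. 19.28 m.

19.28 m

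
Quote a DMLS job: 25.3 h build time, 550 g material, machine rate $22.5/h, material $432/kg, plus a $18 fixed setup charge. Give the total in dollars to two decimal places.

Machine-time cost = 22.5 × 25.3, so $569.25.
Feedstock cost = 432 × 550/1000 = $237.60.
Adding setup: 569.25 + 237.60 + 18 → $824.85.

$824.85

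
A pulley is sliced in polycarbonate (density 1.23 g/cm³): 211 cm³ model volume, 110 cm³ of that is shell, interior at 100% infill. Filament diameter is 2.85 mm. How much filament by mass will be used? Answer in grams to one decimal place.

259.5 g

Infill region = 211 − 110 = 101 cm³.
Infill volume = 1.00 × 101, so 101 cm³.
Total printed volume = 110 + 101 = 211 cm³.
Mass: 211 × 1.23 → 259.53 g.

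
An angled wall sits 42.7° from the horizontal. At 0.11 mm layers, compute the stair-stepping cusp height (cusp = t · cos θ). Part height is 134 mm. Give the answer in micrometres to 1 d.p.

Cusp = layer height × cos(42.7°) = 0.11 × 0.7349 = 0.080839 mm = 80.8 μm.

80.8 μm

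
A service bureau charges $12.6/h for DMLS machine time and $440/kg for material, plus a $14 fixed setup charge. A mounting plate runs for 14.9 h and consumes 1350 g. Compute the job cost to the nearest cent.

Machine-time cost = 12.6 × 14.9 = $187.74.
Material charge = 440 × 1350/1000 = $594.00.
Adding setup: 187.74 + 594.00 + 14 → $795.74.

$795.74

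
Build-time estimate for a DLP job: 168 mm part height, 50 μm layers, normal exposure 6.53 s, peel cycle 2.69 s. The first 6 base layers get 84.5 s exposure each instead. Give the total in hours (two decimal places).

8.74 hours

Layers = ⌈168/0.05⌉ = 3360.
Bottom layers: 6 × (84.5 + 2.69) → 523.14 s.
Remaining layers: 3354 × (6.53 + 2.69) → 30923.88 s.
Sum: 523.14 + 30923.88 = 31447.02 s → 8.74 hours.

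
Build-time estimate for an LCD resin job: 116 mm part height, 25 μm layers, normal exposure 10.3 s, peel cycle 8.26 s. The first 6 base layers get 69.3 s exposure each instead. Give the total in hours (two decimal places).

Layers = ⌈116/0.025⌉ = 4640.
Base layers = 6 × (69.3 + 8.26) = 465.36 s.
Regular layers = 4634 × (10.3 + 8.26), so 86007.04 s.
Sum: 465.36 + 86007.04 = 86472.4 s → 24.02 hours.

24.02 hours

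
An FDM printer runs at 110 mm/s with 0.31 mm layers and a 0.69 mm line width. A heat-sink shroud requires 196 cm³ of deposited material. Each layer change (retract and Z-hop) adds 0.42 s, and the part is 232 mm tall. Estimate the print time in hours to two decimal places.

2.40 hours

Bead cross-section = 0.31 × 0.69 = 0.2139 mm².
Path length: 196000 mm³ / 0.2139 mm² → 916316 mm.
Extrusion time = 916316 / 110, so 8330.1 s.
Number of layers: 232 / 0.31 → 749 (rounded up).
Z-hop total = 749 × 0.42, so 314.58 s.
Altogether 8330.1 + 314.58 = 8644.68 s, i.e. 2.40 hours.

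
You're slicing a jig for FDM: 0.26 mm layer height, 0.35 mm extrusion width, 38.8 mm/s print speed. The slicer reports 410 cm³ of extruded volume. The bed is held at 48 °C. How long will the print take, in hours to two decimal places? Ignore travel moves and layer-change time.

32.26 hours

Line area = 0.26 × 0.35, so 0.091 mm².
Path length: 410000 mm³ / 0.091 mm² → 4505494.5 mm.
Time extruding: 4505494.5 / 38.8 → 116121 s.
That's 116121 s → 32.26 hours.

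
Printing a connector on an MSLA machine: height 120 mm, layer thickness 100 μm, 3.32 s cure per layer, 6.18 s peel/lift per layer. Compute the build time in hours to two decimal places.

Layers = ⌈120/0.1⌉ = 1200.
Each layer takes: 3.32 + 6.18 → 9.5 s.
Build time: 1200 × 9.5 s = 11400 s, i.e. 3.17 hours.

3.17 hours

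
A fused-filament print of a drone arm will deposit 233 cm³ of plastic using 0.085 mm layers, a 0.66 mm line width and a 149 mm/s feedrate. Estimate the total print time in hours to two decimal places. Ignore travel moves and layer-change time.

Line area = 0.085 × 0.66 = 0.0561 mm².
Path length: 233000 mm³ / 0.0561 mm² → 4153297.7 mm.
Print-move time: 4153297.7 / 149 → 27874.5 s.
Converting: 27874.5 s = 7.74 hours.

7.74 hours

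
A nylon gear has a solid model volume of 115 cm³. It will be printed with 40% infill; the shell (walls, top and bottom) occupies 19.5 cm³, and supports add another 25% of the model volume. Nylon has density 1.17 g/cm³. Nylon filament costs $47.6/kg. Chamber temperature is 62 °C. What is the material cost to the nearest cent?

Volume inside the shell: 115 − 19.5 → 95.5 cm³.
Deposited infill = 0.40 × 95.5, so 38.2 cm³.
Support: 0.25 × 115 → 28.75 cm³.
Total extruded = 19.5 + 38.2 + 28.75, so 86.45 cm³.
Mass: 86.45 × 1.17 → 101.1465 g.
At $47.6/kg: 101.1465/1000 × 47.6 = $4.81.

$4.81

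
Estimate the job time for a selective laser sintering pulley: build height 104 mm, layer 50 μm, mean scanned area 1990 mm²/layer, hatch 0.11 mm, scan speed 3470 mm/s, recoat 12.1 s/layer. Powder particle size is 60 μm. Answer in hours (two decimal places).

10.00 hours

Number of layers: 104 / 0.05 → 2080 (rounded up).
Hatch length per layer = 1990 / 0.11 = 18090.9 mm.
Per-layer scan time: 18090.9 / 3470 → 5.2135 s.
Time per layer = 5.2135 + 12.1, so 17.3135 s.
Total: 2080 × 17.3135 s = 36012.08 s → 10.00 hours.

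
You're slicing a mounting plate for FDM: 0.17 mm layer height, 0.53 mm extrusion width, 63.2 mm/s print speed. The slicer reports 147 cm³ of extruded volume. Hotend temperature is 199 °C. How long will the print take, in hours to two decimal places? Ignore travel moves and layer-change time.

7.17 hours

Bead cross-section = 0.17 × 0.53 = 0.0901 mm².
Total extruded path = 147000/0.0901 = 1631520.5 mm.
Time extruding = 1631520.5 / 63.2, so 25815.2 s.
Converting: 25815.2 s = 7.17 hours.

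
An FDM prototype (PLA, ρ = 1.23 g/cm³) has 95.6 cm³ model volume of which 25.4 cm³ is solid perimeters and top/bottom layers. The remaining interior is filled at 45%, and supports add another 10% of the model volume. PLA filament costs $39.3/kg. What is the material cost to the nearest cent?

$3.22

Infill region = 95.6 − 25.4 = 70.2 cm³.
Infill volume = 0.45 × 70.2, so 31.59 cm³.
Support = 0.10 × 95.6 = 9.56 cm³.
Total printed volume: 25.4 + 31.59 + 9.56 → 66.55 cm³.
Mass: 66.55 × 1.23 → 81.8565 g.
Cost = 81.8565 g / 1000 × $39.3/kg = $3.22.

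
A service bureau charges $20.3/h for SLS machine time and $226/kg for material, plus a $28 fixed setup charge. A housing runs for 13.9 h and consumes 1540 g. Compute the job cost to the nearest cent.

Machine-time cost = 20.3 × 13.9, so $282.17.
Feedstock cost: 226 × 1540/1000 → $348.04.
Adding setup: 282.17 + 348.04 + 28 → $658.21.

$658.21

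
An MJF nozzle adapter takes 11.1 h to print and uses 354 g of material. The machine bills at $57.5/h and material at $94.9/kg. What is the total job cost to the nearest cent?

$671.84

Machine cost: 57.5 × 11.1 → $638.25.
Feedstock cost: 94.9 × 354/1000 → $33.5946.
Job cost: 638.25 + 33.5946 = 671.8446 ≈ $671.84.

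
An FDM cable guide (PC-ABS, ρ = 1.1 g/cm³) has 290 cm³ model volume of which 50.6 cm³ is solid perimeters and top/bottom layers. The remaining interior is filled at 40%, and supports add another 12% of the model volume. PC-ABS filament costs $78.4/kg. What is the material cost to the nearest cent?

Volume inside the shell = 290 − 50.6, so 239.4 cm³.
Deposited infill = 0.40 × 239.4 = 95.76 cm³.
Support = 0.12 × 290, so 34.8 cm³.
Total extruded = 50.6 + 95.76 + 34.8, so 181.16 cm³.
Mass = 181.16 × 1.1, so 199.276 g.
At $78.4/kg: 199.276/1000 × 78.4 = $15.62.

$15.62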